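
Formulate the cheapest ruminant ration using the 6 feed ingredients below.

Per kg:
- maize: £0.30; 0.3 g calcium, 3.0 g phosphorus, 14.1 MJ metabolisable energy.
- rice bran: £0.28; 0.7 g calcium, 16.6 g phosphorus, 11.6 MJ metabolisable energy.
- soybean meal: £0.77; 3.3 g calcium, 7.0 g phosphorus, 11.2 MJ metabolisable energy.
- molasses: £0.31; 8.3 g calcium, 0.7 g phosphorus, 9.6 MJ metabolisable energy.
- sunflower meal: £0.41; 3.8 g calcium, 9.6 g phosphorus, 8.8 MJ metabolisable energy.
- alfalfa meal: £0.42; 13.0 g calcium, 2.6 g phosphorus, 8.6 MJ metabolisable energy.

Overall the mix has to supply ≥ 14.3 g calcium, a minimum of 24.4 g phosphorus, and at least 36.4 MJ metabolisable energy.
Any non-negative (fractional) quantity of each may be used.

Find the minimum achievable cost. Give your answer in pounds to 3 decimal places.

£0.987

Let x1 = kg of maize, x2 = kg of rice bran, x3 = kg of soybean meal, x4 = kg of molasses, x5 = kg of sunflower meal, x6 = kg of alfalfa meal.
min 0.3x1 + 0.28x2 + 0.77x3 + 0.31x4 + 0.41x5 + 0.42x6 subject to:
  0.3x1 + 0.7x2 + 3.3x3 + 8.3x4 + 3.8x5 + 13x6 ≥ 14.3   (calcium)
  3x1 + 16.6x2 + 7x3 + 0.7x4 + 9.6x5 + 2.6x6 ≥ 24.4   (phosphorus)
  14.1x1 + 11.6x2 + 11.2x3 + 9.6x4 + 8.8x5 + 8.6x6 ≥ 36.4   (metabolisable energy)
  x1, x2, x3, x4, x5, x6 ≥ 0.
The cheapest feasible vertex uses only maize, rice bran, molasses; soybean meal, sunflower meal, alfalfa meal are not used. Binding constraints: calcium, phosphorus, metabolisable energy.
Optimal quantities: maize = 0.4004 kg, rice bran = 1.33 kg, molasses = 1.596 kg.
Objective = 0.3·0.4004 + 0.28·1.33 + 0.31·1.596 = 0.98728.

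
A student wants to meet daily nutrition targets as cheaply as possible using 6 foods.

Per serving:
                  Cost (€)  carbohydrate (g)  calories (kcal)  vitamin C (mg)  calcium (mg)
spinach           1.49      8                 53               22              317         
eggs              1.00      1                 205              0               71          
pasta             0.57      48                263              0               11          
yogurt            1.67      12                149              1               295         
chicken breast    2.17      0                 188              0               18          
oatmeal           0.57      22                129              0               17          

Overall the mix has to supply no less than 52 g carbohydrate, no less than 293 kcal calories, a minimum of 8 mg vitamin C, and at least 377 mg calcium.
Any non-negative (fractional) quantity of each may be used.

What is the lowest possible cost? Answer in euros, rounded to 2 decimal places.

€2.23

Let x1 = servings of spinach, x2 = servings of eggs, x3 = servings of pasta, x4 = servings of yogurt, x5 = servings of chicken breast, x6 = servings of oatmeal.
Minimize 1.49x1 + 1x2 + 0.57x3 + 1.67x4 + 2.17x5 + 0.57x6 with:
  8x1 + 1x2 + 48x3 + 12x4 + 22x6 ≥ 52   (carbohydrate)
  53x1 + 205x2 + 263x3 + 149x4 + 188x5 + 129x6 ≥ 293   (calories)
  22x1 + 1x4 ≥ 8   (vitamin C)
  317x1 + 71x2 + 11x3 + 295x4 + 18x5 + 17x6 ≥ 377   (calcium)
  x1, x2, x3, x4, x5, x6 ≥ 0.
The minimum-cost mix takes nothing from eggs, yogurt, chicken breast, oatmeal — only spinach, pasta. There the carbohydrate and calcium constraints are tight.
Solving gives x1 = 1.158, x3 = 0.8903.
Hence cost = 1.49·1.158 + 0.57·0.8903 = €2.2329.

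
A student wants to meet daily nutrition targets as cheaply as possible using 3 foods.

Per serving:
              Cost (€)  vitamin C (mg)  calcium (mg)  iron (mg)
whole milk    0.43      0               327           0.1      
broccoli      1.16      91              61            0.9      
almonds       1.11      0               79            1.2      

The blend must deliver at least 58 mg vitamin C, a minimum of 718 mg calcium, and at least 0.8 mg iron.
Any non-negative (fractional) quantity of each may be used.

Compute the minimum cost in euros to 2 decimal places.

This is a linear program. Let x1 = servings of whole milk, x2 = servings of broccoli, x3 = servings of almonds.
Minimise 0.43x1 + 1.16x2 + 1.11x3 subject to:
  91x2 ≥ 58   (vitamin C)
  327x1 + 61x2 + 79x3 ≥ 718   (calcium)
  0.1x1 + 0.9x2 + 1.2x3 ≥ 0.8   (iron)
  x1, x2, x3 ≥ 0.
All 3 inputs are positive at the optimum. The vitamin C, calcium, iron requirements are met with equality.
That vertex is x1 = 2.073, x2 = 0.6374, x3 = 0.0159.
Total cost: 0.43·2.073 + 1.16·0.6374 + 1.11·0.0159 = 1.6484.

€1.65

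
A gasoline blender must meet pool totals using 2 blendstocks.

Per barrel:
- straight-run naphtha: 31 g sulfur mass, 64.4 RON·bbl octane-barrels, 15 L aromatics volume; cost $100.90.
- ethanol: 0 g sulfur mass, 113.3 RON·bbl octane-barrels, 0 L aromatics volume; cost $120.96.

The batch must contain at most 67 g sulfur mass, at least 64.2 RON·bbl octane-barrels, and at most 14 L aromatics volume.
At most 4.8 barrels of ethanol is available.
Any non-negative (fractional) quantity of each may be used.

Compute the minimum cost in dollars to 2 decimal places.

$68.54

Treat it as an LP. Let x1 = barrels of straight-run naphtha, x2 = barrels of ethanol.
min 100.9x1 + 120.96x2 subject to:
  31x1 ≤ 67   (sulfur mass)
  64.4x1 + 113.3x2 ≥ 64.2   (octane-barrels)
  15x1 ≤ 14   (aromatics volume)
  x2 ≤ 4.8
  x1, x2 ≥ 0.
The optimal basis is {ethanol}; straight-run naphtha drops out. Binding constraint: octane-barrels.
Solving gives x2 = 0.5666.
Objective = 120.96·0.5666 = 68.5359.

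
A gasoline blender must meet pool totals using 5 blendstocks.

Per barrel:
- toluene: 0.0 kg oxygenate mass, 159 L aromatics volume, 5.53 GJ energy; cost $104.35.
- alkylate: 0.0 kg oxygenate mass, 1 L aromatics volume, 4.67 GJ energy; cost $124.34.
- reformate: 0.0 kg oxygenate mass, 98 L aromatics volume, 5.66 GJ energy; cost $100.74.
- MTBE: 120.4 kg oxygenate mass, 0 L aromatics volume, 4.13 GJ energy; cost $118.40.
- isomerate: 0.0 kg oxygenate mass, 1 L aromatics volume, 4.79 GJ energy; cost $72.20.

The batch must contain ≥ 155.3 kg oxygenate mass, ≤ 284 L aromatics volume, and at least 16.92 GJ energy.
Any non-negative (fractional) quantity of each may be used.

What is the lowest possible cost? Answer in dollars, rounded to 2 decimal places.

$327.46

Let x1 = barrels of toluene, x2 = barrels of alkylate, x3 = barrels of reformate, x4 = barrels of MTBE, x5 = barrels of isomerate.
min 104.35x1 + 124.34x2 + 100.74x3 + 118.4x4 + 72.2x5 s.t.:
  120.4x4 ≥ 155.3   (oxygenate mass)
  159x1 + 1x2 + 98x3 + 1x5 ≤ 284   (aromatics volume)
  5.53x1 + 4.67x2 + 5.66x3 + 4.13x4 + 4.79x5 ≥ 16.92   (energy)
  x1, x2, x3, x4, x5 ≥ 0.
The cheapest feasible vertex uses only MTBE, isomerate; toluene, alkylate, reformate are not used. There the oxygenate mass and energy constraints are tight.
That vertex is x4 = 1.29, x5 = 2.42.
Total cost: 118.4·1.29 + 72.2·2.42 = 327.4600.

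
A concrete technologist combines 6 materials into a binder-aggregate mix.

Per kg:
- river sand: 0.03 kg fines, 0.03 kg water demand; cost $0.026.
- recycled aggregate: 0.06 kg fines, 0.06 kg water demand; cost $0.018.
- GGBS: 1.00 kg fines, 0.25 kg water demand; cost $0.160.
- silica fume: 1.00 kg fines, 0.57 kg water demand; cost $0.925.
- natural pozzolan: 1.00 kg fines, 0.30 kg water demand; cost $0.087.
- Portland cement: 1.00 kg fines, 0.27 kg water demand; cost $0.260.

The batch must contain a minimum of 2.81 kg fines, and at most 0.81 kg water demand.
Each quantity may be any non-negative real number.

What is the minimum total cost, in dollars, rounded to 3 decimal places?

$0.293

Let x1 = kg of river sand, x2 = kg of recycled aggregate, x3 = kg of GGBS, x4 = kg of silica fume, x5 = kg of natural pozzolan, x6 = kg of Portland cement.
Minimize 0.026x1 + 0.018x2 + 0.16x3 + 0.925x4 + 0.087x5 + 0.26x6 with:
  0.03x1 + 0.06x2 + 1x3 + 1x4 + 1x5 + 1x6 ≥ 2.81   (fines)
  0.03x1 + 0.06x2 + 0.25x3 + 0.57x4 + 0.3x5 + 0.27x6 ≤ 0.81   (water demand)
  x1, x2, x3, x4, x5, x6 ≥ 0.
The minimum-cost mix takes nothing from river sand, recycled aggregate, silica fume, Portland cement — only GGBS, natural pozzolan. There the fines and water demand constraints are tight.
Solving gives x3 = 0.66, x5 = 2.15.
Hence cost = 0.16·0.66 + 0.087·2.15 = $0.29265.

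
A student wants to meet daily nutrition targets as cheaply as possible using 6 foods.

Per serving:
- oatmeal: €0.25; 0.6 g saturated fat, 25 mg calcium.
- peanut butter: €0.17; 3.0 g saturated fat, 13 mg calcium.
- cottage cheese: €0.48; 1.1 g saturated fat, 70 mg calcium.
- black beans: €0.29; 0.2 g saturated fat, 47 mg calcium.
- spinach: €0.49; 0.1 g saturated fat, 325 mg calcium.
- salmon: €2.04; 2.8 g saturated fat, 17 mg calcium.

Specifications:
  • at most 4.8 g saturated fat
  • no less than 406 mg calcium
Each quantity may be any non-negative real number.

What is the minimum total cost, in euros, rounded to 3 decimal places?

€0.612

Let x1 = servings of oatmeal, x2 = servings of peanut butter, x3 = servings of cottage cheese, x4 = servings of black beans, x5 = servings of spinach, x6 = servings of salmon.
min 0.25x1 + 0.17x2 + 0.48x3 + 0.29x4 + 0.49x5 + 2.04x6 s.t.:
  0.6x1 + 3x2 + 1.1x3 + 0.2x4 + 0.1x5 + 2.8x6 ≤ 4.8   (saturated fat)
  25x1 + 13x2 + 70x3 + 47x4 + 325x5 + 17x6 ≥ 406   (calcium)
  x1, x2, x3, x4, x5, x6 ≥ 0.
At the optimum only spinach is positive (oatmeal, peanut butter, cottage cheese, black beans, salmon = 0). The calcium requirement is met with equality.
That vertex is x5 = 1.249.
Total cost: 0.49·1.249 = 0.61201.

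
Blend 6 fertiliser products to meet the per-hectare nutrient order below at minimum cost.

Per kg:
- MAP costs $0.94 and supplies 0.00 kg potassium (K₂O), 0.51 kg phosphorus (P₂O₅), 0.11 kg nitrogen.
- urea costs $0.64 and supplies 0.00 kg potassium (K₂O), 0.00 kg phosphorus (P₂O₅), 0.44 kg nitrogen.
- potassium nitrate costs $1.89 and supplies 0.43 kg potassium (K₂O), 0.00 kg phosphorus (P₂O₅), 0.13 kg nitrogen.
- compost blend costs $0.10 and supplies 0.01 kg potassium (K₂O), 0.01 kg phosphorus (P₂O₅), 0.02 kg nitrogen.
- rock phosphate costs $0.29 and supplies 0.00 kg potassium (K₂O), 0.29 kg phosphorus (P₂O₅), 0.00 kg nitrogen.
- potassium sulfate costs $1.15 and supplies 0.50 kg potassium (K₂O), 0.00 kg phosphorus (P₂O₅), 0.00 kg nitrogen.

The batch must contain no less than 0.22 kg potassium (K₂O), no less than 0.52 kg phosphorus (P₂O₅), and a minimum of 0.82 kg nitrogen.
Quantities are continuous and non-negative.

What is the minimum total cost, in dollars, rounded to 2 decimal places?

Set it up as a linear program. Let x1 = kg of MAP, x2 = kg of urea, x3 = kg of potassium nitrate, x4 = kg of compost blend, x5 = kg of rock phosphate, x6 = kg of potassium sulfate.
min 0.94x1 + 0.64x2 + 1.89x3 + 0.1x4 + 0.29x5 + 1.15x6 s.t.:
  0.43x3 + 0.01x4 + 0.5x6 ≥ 0.22   (potassium (K₂O))
  0.51x1 + 0.01x4 + 0.29x5 ≥ 0.52   (phosphorus (P₂O₅))
  0.11x1 + 0.44x2 + 0.13x3 + 0.02x4 ≥ 0.82   (nitrogen)
  x1, x2, x3, x4, x5, x6 ≥ 0.
The minimum-cost mix takes nothing from MAP, potassium nitrate, compost blend — only urea, rock phosphate, potassium sulfate. The potassium (K₂O), phosphorus (P₂O₅), nitrogen requirements are met with equality.
Optimal quantities: urea = 1.864 kg, rock phosphate = 1.793 kg, potassium sulfate = 0.44 kg.
Objective = 0.64·1.864 + 0.29·1.793 + 1.15·0.44 = 2.2189.

$2.22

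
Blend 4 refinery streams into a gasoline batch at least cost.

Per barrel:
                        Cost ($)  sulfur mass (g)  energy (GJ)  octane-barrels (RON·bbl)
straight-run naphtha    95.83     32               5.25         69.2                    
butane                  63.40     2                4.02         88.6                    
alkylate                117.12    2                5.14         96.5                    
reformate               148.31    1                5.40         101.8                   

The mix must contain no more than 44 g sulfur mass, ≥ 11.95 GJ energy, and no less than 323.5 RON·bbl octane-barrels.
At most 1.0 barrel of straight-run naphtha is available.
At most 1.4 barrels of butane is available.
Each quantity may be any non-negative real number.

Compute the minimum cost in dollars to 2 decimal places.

$330.84

Set it up as a linear program. Let x1 = barrels of straight-run naphtha, x2 = barrels of butane, x3 = barrels of alkylate, x4 = barrels of reformate.
Minimise 95.83x1 + 63.4x2 + 117.12x3 + 148.31x4 with:
  32x1 + 2x2 + 2x3 + 1x4 ≤ 44   (sulfur mass)
  5.25x1 + 4.02x2 + 5.14x3 + 5.4x4 ≥ 11.95   (energy)
  69.2x1 + 88.6x2 + 96.5x3 + 101.8x4 ≥ 323.5   (octane-barrels)
  x1 ≤ 1
  x2 ≤ 1.4
  x1, x2, x3, x4 ≥ 0.
The cheapest feasible vertex uses only butane, alkylate; straight-run naphtha, reformate are not used. There the octane-barrels and the butane cap constraints are tight.
Solving gives x2 = 1.4, x3 = 2.0669.
Objective = 63.4·1.4 + 117.12·2.0669 = 330.8353.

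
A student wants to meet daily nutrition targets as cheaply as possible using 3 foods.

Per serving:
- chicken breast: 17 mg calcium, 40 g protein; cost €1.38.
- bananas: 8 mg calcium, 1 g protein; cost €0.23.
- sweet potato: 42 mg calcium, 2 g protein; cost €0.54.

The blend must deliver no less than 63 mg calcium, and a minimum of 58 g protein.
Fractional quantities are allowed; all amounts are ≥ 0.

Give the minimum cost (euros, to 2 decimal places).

€2.44

Let x1 = servings of chicken breast, x2 = servings of bananas, x3 = servings of sweet potato.
min 1.38x1 + 0.23x2 + 0.54x3 with:
  17x1 + 8x2 + 42x3 ≥ 63   (calcium)
  40x1 + 1x2 + 2x3 ≥ 58   (protein)
  x1, x2, x3 ≥ 0.
The cheapest feasible vertex uses only chicken breast, sweet potato; bananas is not used. There the calcium and protein constraints are tight.
That vertex is x1 = 1.403, x3 = 0.932.
Cost = 1.38·1.403 + 0.54·0.932 = 2.4394.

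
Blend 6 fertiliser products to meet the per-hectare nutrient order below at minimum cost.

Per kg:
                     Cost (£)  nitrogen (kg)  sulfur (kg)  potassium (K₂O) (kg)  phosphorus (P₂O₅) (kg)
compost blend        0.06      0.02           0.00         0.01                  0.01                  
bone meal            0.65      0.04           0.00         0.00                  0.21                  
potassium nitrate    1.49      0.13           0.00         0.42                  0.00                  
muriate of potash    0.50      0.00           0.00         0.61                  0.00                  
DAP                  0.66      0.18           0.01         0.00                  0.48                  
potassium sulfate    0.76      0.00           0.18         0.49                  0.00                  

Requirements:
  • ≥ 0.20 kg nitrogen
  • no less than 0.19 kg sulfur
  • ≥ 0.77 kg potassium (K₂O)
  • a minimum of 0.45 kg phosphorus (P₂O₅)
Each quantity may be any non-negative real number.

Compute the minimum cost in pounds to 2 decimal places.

£1.68

Let x1 = kg of compost blend, x2 = kg of bone meal, x3 = kg of potassium nitrate, x4 = kg of muriate of potash, x5 = kg of DAP, x6 = kg of potassium sulfate.
min 0.06x1 + 0.65x2 + 1.49x3 + 0.5x4 + 0.66x5 + 0.76x6 s.t.:
  0.02x1 + 0.04x2 + 0.13x3 + 0.18x5 ≥ 0.2   (nitrogen)
  0.01x5 + 0.18x6 ≥ 0.19   (sulfur)
  0.01x1 + 0.42x3 + 0.61x4 + 0.49x6 ≥ 0.77   (potassium (K₂O))
  0.01x1 + 0.21x2 + 0.48x5 ≥ 0.45   (phosphorus (P₂O₅))
  x1, x2, x3, x4, x5, x6 ≥ 0.
The minimum-cost mix takes nothing from bone meal, potassium nitrate — only compost blend, muriate of potash, DAP, potassium sulfate. The nitrogen, sulfur, potassium (K₂O), phosphorus (P₂O₅) requirements are met with equality.
Optimal quantities: compost blend = 1.923 kg, muriate of potash = 0.4229 kg, DAP = 0.8974 kg, potassium sulfate = 1.006 kg.
Hence cost = 0.06·1.923 + 0.5·0.4229 + 0.66·0.8974 + 0.76·1.006 = £1.6837.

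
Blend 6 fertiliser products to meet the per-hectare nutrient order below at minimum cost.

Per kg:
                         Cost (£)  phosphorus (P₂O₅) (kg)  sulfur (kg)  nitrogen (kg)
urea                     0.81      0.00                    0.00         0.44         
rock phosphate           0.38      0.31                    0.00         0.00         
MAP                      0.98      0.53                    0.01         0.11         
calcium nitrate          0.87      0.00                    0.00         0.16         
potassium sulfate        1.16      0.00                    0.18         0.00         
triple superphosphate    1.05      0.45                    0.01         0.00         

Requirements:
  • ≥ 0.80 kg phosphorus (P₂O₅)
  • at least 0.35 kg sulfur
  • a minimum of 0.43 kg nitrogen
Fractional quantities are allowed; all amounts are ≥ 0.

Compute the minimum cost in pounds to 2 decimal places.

£4.03

This is a linear program. Let x1 = kg of urea, x2 = kg of rock phosphate, x3 = kg of MAP, x4 = kg of calcium nitrate, x5 = kg of potassium sulfate, x6 = kg of triple superphosphate.
min 0.81x1 + 0.38x2 + 0.98x3 + 0.87x4 + 1.16x5 + 1.05x6 subject to:
  0.31x2 + 0.53x3 + 0.45x6 ≥ 0.8   (phosphorus (P₂O₅))
  0.01x3 + 0.18x5 + 0.01x6 ≥ 0.35   (sulfur)
  0.44x1 + 0.11x3 + 0.16x4 ≥ 0.43   (nitrogen)
  x1, x2, x3, x4, x5, x6 ≥ 0.
The optimal basis is {urea, rock phosphate, potassium sulfate}; MAP, calcium nitrate, triple superphosphate drop out. There the phosphorus (P₂O₅), sulfur, nitrogen constraints are tight.
Optimal quantities: urea = 0.9773 kg, rock phosphate = 2.581 kg, potassium sulfate = 1.944 kg.
Objective = 0.81·0.9773 + 0.38·2.581 + 1.16·1.944 = 4.0274.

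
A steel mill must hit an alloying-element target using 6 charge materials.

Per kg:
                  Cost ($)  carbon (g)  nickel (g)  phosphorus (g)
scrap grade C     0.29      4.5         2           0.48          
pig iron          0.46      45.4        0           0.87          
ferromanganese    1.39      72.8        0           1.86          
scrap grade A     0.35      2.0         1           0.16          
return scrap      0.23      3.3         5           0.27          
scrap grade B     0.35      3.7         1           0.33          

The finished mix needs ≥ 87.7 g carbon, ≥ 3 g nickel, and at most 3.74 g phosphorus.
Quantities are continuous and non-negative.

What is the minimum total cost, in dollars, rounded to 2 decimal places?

Let x1 = kg of scrap grade C, x2 = kg of pig iron, x3 = kg of ferromanganese, x4 = kg of scrap grade A, x5 = kg of return scrap, x6 = kg of scrap grade B.
Minimise 0.29x1 + 0.46x2 + 1.39x3 + 0.35x4 + 0.23x5 + 0.35x6 with:
  4.5x1 + 45.4x2 + 72.8x3 + 2x4 + 3.3x5 + 3.7x6 ≥ 87.7   (carbon)
  2x1 + 1x4 + 5x5 + 1x6 ≥ 3   (nickel)
  0.48x1 + 0.87x2 + 1.86x3 + 0.16x4 + 0.27x5 + 0.33x6 ≤ 3.74   (phosphorus)
  x1, x2, x3, x4, x5, x6 ≥ 0.
The minimum-cost mix takes nothing from scrap grade C, ferromanganese, scrap grade A, scrap grade B — only pig iron, return scrap. The carbon and nickel requirements are met with equality.
Optimal quantities: pig iron = 1.888 kg, return scrap = 0.6 kg.
Hence cost = 0.46·1.888 + 0.23·0.6 = $1.0065.

$1.01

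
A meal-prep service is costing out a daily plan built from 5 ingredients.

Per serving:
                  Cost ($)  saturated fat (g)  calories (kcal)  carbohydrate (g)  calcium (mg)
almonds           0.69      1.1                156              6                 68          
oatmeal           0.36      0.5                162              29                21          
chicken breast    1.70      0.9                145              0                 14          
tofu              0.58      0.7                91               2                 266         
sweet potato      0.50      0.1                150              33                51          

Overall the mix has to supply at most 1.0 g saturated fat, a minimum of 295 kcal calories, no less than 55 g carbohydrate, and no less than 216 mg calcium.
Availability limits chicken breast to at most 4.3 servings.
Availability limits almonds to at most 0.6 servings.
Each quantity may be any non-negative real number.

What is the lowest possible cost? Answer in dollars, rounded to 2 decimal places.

Let x1 = servings of almonds, x2 = servings of oatmeal, x3 = servings of chicken breast, x4 = servings of tofu, x5 = servings of sweet potato.
min 0.69x1 + 0.36x2 + 1.7x3 + 0.58x4 + 0.5x5 subject to:
  1.1x1 + 0.5x2 + 0.9x3 + 0.7x4 + 0.1x5 ≤ 1   (saturated fat)
  156x1 + 162x2 + 145x3 + 91x4 + 150x5 ≥ 295   (calories)
  6x1 + 29x2 + 2x4 + 33x5 ≥ 55   (carbohydrate)
  68x1 + 21x2 + 14x3 + 266x4 + 51x5 ≥ 216   (calcium)
  x3 ≤ 4.3
  x1 ≤ 0.6
  x1, x2, x3, x4, x5 ≥ 0.
The minimum-cost mix takes nothing from almonds, chicken breast — only oatmeal, tofu, sweet potato. There the saturated fat, carbohydrate, calcium constraints are tight.
That vertex is x2 = 1.026, x4 = 0.5913, x5 = 0.7288.
Objective = 0.36·1.026 + 0.58·0.5913 + 0.5·0.7288 = 1.0767.

$1.08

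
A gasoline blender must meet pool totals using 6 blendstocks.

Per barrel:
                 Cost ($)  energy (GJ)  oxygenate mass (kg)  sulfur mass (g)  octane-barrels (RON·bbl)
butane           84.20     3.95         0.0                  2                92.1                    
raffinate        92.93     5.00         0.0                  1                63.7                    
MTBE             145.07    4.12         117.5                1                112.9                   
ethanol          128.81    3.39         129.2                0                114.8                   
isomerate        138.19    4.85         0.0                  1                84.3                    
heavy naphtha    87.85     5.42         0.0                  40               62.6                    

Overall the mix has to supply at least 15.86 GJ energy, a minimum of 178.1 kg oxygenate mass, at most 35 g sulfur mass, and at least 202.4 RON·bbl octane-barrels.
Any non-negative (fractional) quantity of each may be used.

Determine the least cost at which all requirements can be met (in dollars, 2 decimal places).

$374.63

Treat it as an LP. Let x1 = barrels of butane, x2 = barrels of raffinate, x3 = barrels of MTBE, x4 = barrels of ethanol, x5 = barrels of isomerate, x6 = barrels of heavy naphtha.
Minimise 84.2x1 + 92.93x2 + 145.07x3 + 128.81x4 + 138.19x5 + 87.85x6 with:
  3.95x1 + 5x2 + 4.12x3 + 3.39x4 + 4.85x5 + 5.42x6 ≥ 15.86   (energy)
  117.5x3 + 129.2x4 ≥ 178.1   (oxygenate mass)
  2x1 + 1x2 + 1x3 + 1x5 + 40x6 ≤ 35   (sulfur mass)
  92.1x1 + 63.7x2 + 112.9x3 + 114.8x4 + 84.3x5 + 62.6x6 ≥ 202.4   (octane-barrels)
  x1, x2, x3, x4, x5, x6 ≥ 0.
At the optimum only raffinate, ethanol, heavy naphtha are positive (butane, MTBE, isomerate = 0). Binding constraints: energy, oxygenate mass, sulfur mass.
Optimal quantities: raffinate = 1.32479 barrels, ethanol = 1.37848 barrels, heavy naphtha = 0.84188 barrels.
Cost = 92.93·1.32479 + 128.81·1.37848 + 87.85·0.84188 = 374.6339.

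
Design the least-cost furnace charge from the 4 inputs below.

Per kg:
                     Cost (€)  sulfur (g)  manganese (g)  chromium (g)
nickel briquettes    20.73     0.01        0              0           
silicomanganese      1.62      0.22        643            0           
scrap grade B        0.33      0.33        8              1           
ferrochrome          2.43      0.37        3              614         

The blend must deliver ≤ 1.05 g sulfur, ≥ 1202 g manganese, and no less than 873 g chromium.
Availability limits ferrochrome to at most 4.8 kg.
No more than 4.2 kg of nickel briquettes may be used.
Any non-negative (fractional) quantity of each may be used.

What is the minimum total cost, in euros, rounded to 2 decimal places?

Let x1 = kg of nickel briquettes, x2 = kg of silicomanganese, x3 = kg of scrap grade B, x4 = kg of ferrochrome.
min 20.73x1 + 1.62x2 + 0.33x3 + 2.43x4 subject to:
  0.01x1 + 0.22x2 + 0.33x3 + 0.37x4 ≤ 1.05   (sulfur)
  643x2 + 8x3 + 3x4 ≥ 1202   (manganese)
  1x3 + 614x4 ≥ 873   (chromium)
  x4 ≤ 4.8
  x1 ≤ 4.2
  x1, x2, x3, x4 ≥ 0.
The minimum-cost mix takes nothing from nickel briquettes, scrap grade B — only silicomanganese, ferrochrome. Binding constraints: manganese and chromium.
Solving gives x2 = 1.863, x4 = 1.422.
Objective = 1.62·1.863 + 2.43·1.422 = 6.4735.

€6.47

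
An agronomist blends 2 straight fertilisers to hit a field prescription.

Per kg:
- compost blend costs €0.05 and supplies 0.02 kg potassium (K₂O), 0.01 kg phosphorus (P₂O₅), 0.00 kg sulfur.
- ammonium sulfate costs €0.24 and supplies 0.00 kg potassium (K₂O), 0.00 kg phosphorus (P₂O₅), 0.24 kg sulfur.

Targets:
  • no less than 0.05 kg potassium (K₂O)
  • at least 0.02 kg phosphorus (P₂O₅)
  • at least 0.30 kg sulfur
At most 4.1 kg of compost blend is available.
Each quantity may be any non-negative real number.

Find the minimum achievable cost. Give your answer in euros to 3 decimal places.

Set it up as a linear program. Let x1 = kg of compost blend, x2 = kg of ammonium sulfate.
min 0.05x1 + 0.24x2 s.t.:
  0.02x1 ≥ 0.05   (potassium (K₂O))
  0.01x1 ≥ 0.02   (phosphorus (P₂O₅))
  0.24x2 ≥ 0.3   (sulfur)
  x1 ≤ 4.1
  x1, x2 ≥ 0.
Both inputs are positive at the optimum. Binding constraints: potassium (K₂O) and sulfur.
Optimal quantities: compost blend = 2.5 kg, ammonium sulfate = 1.25 kg.
Cost = 0.05·2.5 + 0.24·1.25 = 0.42500.

€0.425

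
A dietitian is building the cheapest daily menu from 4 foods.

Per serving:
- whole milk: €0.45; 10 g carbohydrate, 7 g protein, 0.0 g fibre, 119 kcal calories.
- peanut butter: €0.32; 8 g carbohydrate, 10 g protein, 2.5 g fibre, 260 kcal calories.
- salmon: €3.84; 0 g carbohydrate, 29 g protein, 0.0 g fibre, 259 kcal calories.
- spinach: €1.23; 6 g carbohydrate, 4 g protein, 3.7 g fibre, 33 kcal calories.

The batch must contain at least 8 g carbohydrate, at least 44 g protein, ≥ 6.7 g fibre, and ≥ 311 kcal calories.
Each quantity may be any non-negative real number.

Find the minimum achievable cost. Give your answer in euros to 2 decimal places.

Treat it as an LP. Let x1 = servings of whole milk, x2 = servings of peanut butter, x3 = servings of salmon, x4 = servings of spinach.
Minimize 0.45x1 + 0.32x2 + 3.84x3 + 1.23x4 s.t.:
  10x1 + 8x2 + 6x4 ≥ 8   (carbohydrate)
  7x1 + 10x2 + 29x3 + 4x4 ≥ 44   (protein)
  2.5x2 + 3.7x4 ≥ 6.7   (fibre)
  119x1 + 260x2 + 259x3 + 33x4 ≥ 311   (calories)
  x1, x2, x3, x4 ≥ 0.
The cheapest feasible vertex uses only peanut butter; whole milk, salmon, spinach are not used. There the protein constraint is tight.
That vertex is x2 = 4.4.
Total cost: 0.32·4.4 = 1.4080.

€1.41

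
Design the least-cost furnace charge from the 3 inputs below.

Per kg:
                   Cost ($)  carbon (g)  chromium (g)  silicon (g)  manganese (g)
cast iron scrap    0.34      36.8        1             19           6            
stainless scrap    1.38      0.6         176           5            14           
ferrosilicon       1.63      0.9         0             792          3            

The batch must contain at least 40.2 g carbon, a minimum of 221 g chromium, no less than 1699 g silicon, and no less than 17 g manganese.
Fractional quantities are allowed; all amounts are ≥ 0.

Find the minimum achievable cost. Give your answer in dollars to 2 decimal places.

$5.52

This is a linear program. Let x1 = kg of cast iron scrap, x2 = kg of stainless scrap, x3 = kg of ferrosilicon.
Minimize 0.34x1 + 1.38x2 + 1.63x3 subject to:
  36.8x1 + 0.6x2 + 0.9x3 ≥ 40.2   (carbon)
  1x1 + 176x2 ≥ 221   (chromium)
  19x1 + 5x2 + 792x3 ≥ 1699   (silicon)
  6x1 + 14x2 + 3x3 ≥ 17   (manganese)
  x1, x2, x3 ≥ 0.
All 3 inputs are positive at the optimum. Binding constraints: carbon, chromium, silicon.
Optimal quantities: cast iron scrap = 1.02 kg, stainless scrap = 1.25 kg, ferrosilicon = 2.113 kg.
Cost = 0.34·1.02 + 1.38·1.25 + 1.63·2.113 = 5.5160.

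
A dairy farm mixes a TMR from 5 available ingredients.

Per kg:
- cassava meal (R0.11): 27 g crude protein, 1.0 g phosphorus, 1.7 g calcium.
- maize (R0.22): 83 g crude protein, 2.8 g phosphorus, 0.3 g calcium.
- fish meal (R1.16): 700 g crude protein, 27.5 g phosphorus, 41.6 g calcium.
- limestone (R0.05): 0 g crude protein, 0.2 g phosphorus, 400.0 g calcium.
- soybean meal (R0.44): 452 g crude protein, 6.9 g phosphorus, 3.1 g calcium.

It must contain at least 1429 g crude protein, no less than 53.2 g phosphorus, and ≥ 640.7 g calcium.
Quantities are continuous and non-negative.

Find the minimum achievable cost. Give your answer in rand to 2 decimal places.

Treat it as an LP. Let x1 = kg of cassava meal, x2 = kg of maize, x3 = kg of fish meal, x4 = kg of limestone, x5 = kg of soybean meal.
min 0.11x1 + 0.22x2 + 1.16x3 + 0.05x4 + 0.44x5 subject to:
  27x1 + 83x2 + 700x3 + 452x5 ≥ 1429   (crude protein)
  1x1 + 2.8x2 + 27.5x3 + 0.2x4 + 6.9x5 ≥ 53.2   (phosphorus)
  1.7x1 + 0.3x2 + 41.6x3 + 400x4 + 3.1x5 ≥ 640.7   (calcium)
  x1, x2, x3, x4, x5 ≥ 0.
The cheapest feasible vertex uses only fish meal, limestone, soybean meal; cassava meal, maize are not used. The crude protein, phosphorus, calcium requirements are met with equality.
That vertex is x3 = 1.85, x4 = 1.407, x5 = 0.2966.
Cost = 1.16·1.85 + 0.05·1.407 + 0.44·0.2966 = 2.3469.

R2.35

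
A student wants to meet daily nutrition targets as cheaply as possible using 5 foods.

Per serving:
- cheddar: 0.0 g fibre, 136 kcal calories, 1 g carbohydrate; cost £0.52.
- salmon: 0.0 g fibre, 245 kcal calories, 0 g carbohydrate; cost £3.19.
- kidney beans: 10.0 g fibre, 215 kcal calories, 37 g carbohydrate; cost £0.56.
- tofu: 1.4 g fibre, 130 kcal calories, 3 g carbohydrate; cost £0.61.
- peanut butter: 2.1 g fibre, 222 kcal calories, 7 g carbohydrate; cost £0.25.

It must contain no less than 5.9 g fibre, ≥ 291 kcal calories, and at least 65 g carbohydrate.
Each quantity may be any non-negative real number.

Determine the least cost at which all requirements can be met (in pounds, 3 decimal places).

Let x1 = servings of cheddar, x2 = servings of salmon, x3 = servings of kidney beans, x4 = servings of tofu, x5 = servings of peanut butter.
Minimize 0.52x1 + 3.19x2 + 0.56x3 + 0.61x4 + 0.25x5 with:
  10x3 + 1.4x4 + 2.1x5 ≥ 5.9   (fibre)
  136x1 + 245x2 + 215x3 + 130x4 + 222x5 ≥ 291   (calories)
  1x1 + 37x3 + 3x4 + 7x5 ≥ 65   (carbohydrate)
  x1, x2, x3, x4, x5 ≥ 0.
The cheapest feasible vertex uses only kidney beans; cheddar, salmon, tofu, peanut butter are not used. There the carbohydrate constraint is tight.
So kidney beans = 1.757 servings.
Objective = 0.56·1.757 = 0.98392.

£0.984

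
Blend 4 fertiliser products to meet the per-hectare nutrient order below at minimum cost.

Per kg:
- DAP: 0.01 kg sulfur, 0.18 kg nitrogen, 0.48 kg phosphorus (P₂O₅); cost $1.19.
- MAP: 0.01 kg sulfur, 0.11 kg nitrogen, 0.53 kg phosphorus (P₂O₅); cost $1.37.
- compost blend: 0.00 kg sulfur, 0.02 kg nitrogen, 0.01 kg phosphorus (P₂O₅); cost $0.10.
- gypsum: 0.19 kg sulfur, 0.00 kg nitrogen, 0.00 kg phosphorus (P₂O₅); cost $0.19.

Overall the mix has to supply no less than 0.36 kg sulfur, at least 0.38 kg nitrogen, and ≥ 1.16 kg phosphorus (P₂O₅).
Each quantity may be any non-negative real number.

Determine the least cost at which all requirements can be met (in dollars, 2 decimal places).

Treat it as an LP. Let x1 = kg of DAP, x2 = kg of MAP, x3 = kg of compost blend, x4 = kg of gypsum.
Minimize 1.19x1 + 1.37x2 + 0.1x3 + 0.19x4 s.t.:
  0.01x1 + 0.01x2 + 0.19x4 ≥ 0.36   (sulfur)
  0.18x1 + 0.11x2 + 0.02x3 ≥ 0.38   (nitrogen)
  0.48x1 + 0.53x2 + 0.01x3 ≥ 1.16   (phosphorus (P₂O₅))
  x1, x2, x3, x4 ≥ 0.
The cheapest feasible vertex uses only DAP, gypsum; MAP, compost blend are not used. Binding constraints: sulfur and phosphorus (P₂O₅).
Optimal quantities: DAP = 2.417 kg, gypsum = 1.768 kg.
Objective = 1.19·2.417 + 0.19·1.768 = 3.2122.

$3.21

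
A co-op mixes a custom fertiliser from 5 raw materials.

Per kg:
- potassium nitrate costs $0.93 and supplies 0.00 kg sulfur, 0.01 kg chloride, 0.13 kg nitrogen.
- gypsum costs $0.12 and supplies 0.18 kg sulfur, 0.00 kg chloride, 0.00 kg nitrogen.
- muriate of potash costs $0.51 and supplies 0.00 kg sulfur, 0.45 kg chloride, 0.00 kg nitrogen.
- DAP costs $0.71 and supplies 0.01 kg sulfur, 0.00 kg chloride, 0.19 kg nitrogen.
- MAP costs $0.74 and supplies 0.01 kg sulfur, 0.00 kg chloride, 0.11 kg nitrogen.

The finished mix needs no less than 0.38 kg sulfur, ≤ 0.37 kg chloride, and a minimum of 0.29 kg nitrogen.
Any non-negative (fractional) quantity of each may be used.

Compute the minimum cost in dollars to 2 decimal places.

$1.33

This is a linear program. Let x1 = kg of potassium nitrate, x2 = kg of gypsum, x3 = kg of muriate of potash, x4 = kg of DAP, x5 = kg of MAP.
Minimize 0.93x1 + 0.12x2 + 0.51x3 + 0.71x4 + 0.74x5 subject to:
  0.18x2 + 0.01x4 + 0.01x5 ≥ 0.38   (sulfur)
  0.01x1 + 0.45x3 ≤ 0.37   (chloride)
  0.13x1 + 0.19x4 + 0.11x5 ≥ 0.29   (nitrogen)
  x1, x2, x3, x4, x5 ≥ 0.
The minimum-cost mix takes nothing from potassium nitrate, muriate of potash, MAP — only gypsum, DAP. Binding constraints: sulfur and nitrogen.
Optimal quantities: gypsum = 2.026 kg, DAP = 1.526 kg.
Cost = 0.12·2.026 + 0.71·1.526 = 1.3266.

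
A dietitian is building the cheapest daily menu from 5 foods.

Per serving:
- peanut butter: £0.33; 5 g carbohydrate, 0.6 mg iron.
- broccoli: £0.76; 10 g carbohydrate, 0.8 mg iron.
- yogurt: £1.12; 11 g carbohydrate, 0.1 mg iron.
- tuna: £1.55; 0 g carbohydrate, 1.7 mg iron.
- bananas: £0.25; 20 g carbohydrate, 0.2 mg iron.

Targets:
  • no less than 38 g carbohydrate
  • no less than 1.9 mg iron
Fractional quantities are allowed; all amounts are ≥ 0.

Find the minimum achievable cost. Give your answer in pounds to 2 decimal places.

£1.21

Let x1 = servings of peanut butter, x2 = servings of broccoli, x3 = servings of yogurt, x4 = servings of tuna, x5 = servings of bananas.
Minimize 0.33x1 + 0.76x2 + 1.12x3 + 1.55x4 + 0.25x5 subject to:
  5x1 + 10x2 + 11x3 + 20x5 ≥ 38   (carbohydrate)
  0.6x1 + 0.8x2 + 0.1x3 + 1.7x4 + 0.2x5 ≥ 1.9   (iron)
  x1, x2, x3, x4, x5 ≥ 0.
At the optimum only peanut butter, bananas are positive (broccoli, yogurt, tuna = 0). There the carbohydrate and iron constraints are tight.
That vertex is x1 = 2.764, x5 = 1.209.
Objective = 0.33·2.764 + 0.25·1.209 = 1.2144.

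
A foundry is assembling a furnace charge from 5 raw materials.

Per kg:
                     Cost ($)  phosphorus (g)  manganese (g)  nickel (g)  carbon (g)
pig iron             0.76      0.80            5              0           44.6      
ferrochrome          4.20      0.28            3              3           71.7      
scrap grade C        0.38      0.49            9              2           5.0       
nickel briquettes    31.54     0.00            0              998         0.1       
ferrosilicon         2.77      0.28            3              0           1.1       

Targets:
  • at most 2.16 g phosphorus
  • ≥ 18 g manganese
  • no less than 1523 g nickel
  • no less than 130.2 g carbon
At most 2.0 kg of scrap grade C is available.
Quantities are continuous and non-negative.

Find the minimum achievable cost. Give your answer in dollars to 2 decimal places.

This is a linear program. Let x1 = kg of pig iron, x2 = kg of ferrochrome, x3 = kg of scrap grade C, x4 = kg of nickel briquettes, x5 = kg of ferrosilicon.
min 0.76x1 + 4.2x2 + 0.38x3 + 31.54x4 + 2.77x5 with:
  0.8x1 + 0.28x2 + 0.49x3 + 0.28x5 ≤ 2.16   (phosphorus)
  5x1 + 3x2 + 9x3 + 3x5 ≥ 18   (manganese)
  3x2 + 2x3 + 998x4 ≥ 1523   (nickel)
  44.6x1 + 71.7x2 + 5x3 + 0.1x4 + 1.1x5 ≥ 130.2   (carbon)
  x3 ≤ 2
  x1, x2, x3, x4, x5 ≥ 0.
At the optimum only pig iron, ferrochrome, scrap grade C, nickel briquettes are positive (ferrosilicon = 0). The phosphorus, manganese, nickel, carbon requirements are met with equality.
Optimal quantities: pig iron = 2.1393 kg, ferrochrome = 0.43663 kg, scrap grade C = 0.66597 kg, nickel briquettes = 1.5234 kg.
Total cost: 0.76·2.1393 + 4.2·0.43663 + 0.38·0.66597 + 31.54·1.5234 = 51.7608.

$51.76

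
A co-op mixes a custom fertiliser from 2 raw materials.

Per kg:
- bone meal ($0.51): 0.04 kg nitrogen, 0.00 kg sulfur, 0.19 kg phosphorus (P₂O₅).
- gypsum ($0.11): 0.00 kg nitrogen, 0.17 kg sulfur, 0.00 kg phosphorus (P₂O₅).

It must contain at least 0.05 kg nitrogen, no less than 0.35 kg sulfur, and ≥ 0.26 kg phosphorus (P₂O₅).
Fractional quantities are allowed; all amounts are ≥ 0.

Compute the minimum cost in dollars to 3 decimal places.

This is a linear program. Let x1 = kg of bone meal, x2 = kg of gypsum.
min 0.51x1 + 0.11x2 subject to:
  0.04x1 ≥ 0.05   (nitrogen)
  0.17x2 ≥ 0.35   (sulfur)
  0.19x1 ≥ 0.26   (phosphorus (P₂O₅))
  x1, x2 ≥ 0.
Both inputs are positive at the optimum. Binding constraints: sulfur and phosphorus (P₂O₅).
So bone meal = 1.368 kg, gypsum = 2.059 kg.
Hence cost = 0.51·1.368 + 0.11·2.059 = $0.92417.

$0.924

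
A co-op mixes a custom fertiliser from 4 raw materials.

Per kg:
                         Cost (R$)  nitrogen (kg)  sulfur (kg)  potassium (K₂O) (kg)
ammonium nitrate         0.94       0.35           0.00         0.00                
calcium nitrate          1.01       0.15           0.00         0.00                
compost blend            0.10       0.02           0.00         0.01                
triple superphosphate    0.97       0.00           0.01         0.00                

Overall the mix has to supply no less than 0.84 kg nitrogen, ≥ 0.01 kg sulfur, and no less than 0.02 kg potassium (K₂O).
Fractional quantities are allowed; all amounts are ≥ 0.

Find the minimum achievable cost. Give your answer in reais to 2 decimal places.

Treat it as an LP. Let x1 = kg of ammonium nitrate, x2 = kg of calcium nitrate, x3 = kg of compost blend, x4 = kg of triple superphosphate.
min 0.94x1 + 1.01x2 + 0.1x3 + 0.97x4 with:
  0.35x1 + 0.15x2 + 0.02x3 ≥ 0.84   (nitrogen)
  0.01x4 ≥ 0.01   (sulfur)
  0.01x3 ≥ 0.02   (potassium (K₂O))
  x1, x2, x3, x4 ≥ 0.
The cheapest feasible vertex uses only ammonium nitrate, compost blend, triple superphosphate; calcium nitrate is not used. Binding constraints: nitrogen, sulfur, potassium (K₂O).
Optimal quantities: ammonium nitrate = 2.286 kg, compost blend = 2 kg, triple superphosphate = 1 kg.
Hence cost = 0.94·2.286 + 0.1·2 + 0.97·1 = R$3.3188.

R$3.32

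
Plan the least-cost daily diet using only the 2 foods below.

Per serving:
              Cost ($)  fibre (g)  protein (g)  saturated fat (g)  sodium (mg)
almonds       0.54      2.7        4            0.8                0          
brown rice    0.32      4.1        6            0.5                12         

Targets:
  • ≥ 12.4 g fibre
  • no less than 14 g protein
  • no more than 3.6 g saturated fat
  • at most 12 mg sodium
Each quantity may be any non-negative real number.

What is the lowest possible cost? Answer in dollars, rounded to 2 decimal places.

Treat it as an LP. Let x1 = servings of almonds, x2 = servings of brown rice.
min 0.54x1 + 0.32x2 s.t.:
  2.7x1 + 4.1x2 ≥ 12.4   (fibre)
  4x1 + 6x2 ≥ 14   (protein)
  0.8x1 + 0.5x2 ≤ 3.6   (saturated fat)
  12x2 ≤ 12   (sodium)
  x1, x2 ≥ 0.
Both inputs are positive at the optimum. The fibre and sodium requirements are met with equality.
That vertex is x1 = 3.074, x2 = 1.
Objective = 0.54·3.074 + 0.32·1 = 1.9800.

$1.98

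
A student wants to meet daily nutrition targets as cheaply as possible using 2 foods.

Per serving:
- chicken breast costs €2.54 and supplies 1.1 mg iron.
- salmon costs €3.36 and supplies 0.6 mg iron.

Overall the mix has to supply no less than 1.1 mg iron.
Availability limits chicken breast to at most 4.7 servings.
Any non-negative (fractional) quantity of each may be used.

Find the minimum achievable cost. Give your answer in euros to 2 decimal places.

Let x1 = servings of chicken breast, x2 = servings of salmon.
min 2.54x1 + 3.36x2 with:
  1.1x1 + 0.6x2 ≥ 1.1   (iron)
  x1 ≤ 4.7
  x1, x2 ≥ 0.
The optimal basis is {chicken breast}; salmon drops out. The iron requirement is met with equality.
Optimal quantities: chicken breast = 1 serving.
Objective = 2.54·1 = 2.5400.

€2.54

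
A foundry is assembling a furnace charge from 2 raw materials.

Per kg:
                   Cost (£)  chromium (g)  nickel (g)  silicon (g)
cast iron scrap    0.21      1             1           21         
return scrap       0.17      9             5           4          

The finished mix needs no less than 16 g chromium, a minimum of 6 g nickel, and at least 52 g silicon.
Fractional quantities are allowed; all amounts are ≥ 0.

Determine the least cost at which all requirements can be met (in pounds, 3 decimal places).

This is a linear program. Let x1 = kg of cast iron scrap, x2 = kg of return scrap.
Minimize 0.21x1 + 0.17x2 with:
  1x1 + 9x2 ≥ 16   (chromium)
  1x1 + 5x2 ≥ 6   (nickel)
  21x1 + 4x2 ≥ 52   (silicon)
  x1, x2 ≥ 0.
Both inputs are positive at the optimum. Binding constraints: chromium and silicon.
Solving gives x1 = 2.184, x2 = 1.535.
Cost = 0.21·2.184 + 0.17·1.535 = 0.71959.

£0.720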